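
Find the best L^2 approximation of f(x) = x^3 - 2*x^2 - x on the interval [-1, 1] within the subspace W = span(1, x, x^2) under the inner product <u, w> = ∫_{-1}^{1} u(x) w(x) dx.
g(x) = -2*x^2 - 2*x/5

The best approximation g ∈ W is the orthogonal projection of f onto W. Writing g = a_0 + a_1 x + a_2 x^2, the coefficients solve the normal equations G · a = b where
  G_{ij} = <φ_i, φ_j> and b_i = <f, φ_i>, with φ_0 = 1, φ_1 = x, φ_2 = x^2.
G =
  [2, 0, 2/3]
  [0, 2/3, 0]
  [2/3, 0, 2/5],
b = (-4/3, -4/15, -4/5).
Solving gives a_0 = 0, a_1 = -2/5, a_2 = -2, so
  g(x) = -2*x^2 - 2*x/5.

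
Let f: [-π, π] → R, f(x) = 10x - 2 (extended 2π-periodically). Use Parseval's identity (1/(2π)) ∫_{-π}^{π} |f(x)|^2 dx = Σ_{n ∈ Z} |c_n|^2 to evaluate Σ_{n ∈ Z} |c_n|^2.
Σ |c_n|^2 = 100π^2/3 + 4

Expand and integrate term by term over [-π, π]:
  ∫ (10x)^2 dx = 100·(2π^3/3); ∫ 2·10·(-2)·x dx = 0 (odd integrand); ∫ (-2)^2 dx = 4·2π.
So (1/(2π)) ∫_{-π}^{π} (10x - 2)^2 dx = 100π^2/3 + 4 = 100π^2/3 + 4.
Parseval ⇒ Σ |c_n|^2 = 100π^2/3 + 4.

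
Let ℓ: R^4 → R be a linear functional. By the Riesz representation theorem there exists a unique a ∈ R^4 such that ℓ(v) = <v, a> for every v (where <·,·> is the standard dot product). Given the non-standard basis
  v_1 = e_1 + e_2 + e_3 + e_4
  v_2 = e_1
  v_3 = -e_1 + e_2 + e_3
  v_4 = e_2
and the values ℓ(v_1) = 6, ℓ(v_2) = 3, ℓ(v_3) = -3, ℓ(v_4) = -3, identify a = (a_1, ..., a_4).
a = (3, -3, 3, 3)

Write a = (a_1, ..., a_4) in the standard basis. For each basis vector v_i, ℓ(v_i) = <v_i, a> is a linear equation in the a_j's. Collect the n equations into a matrix system V a = ℓ, where row i of V is v_i (expressed in the standard basis). Since V is invertible (lower-triangular with 1s on the diagonal, up to permutation), solve by back-substitution:
  V =
[[1, 1, 1, 1],
 [1, 0, 0, 0],
 [-1, 1, 1, 0],
 [0, 1, 0, 0]]
  V a = (6, 3, -3, -3)
Solving gives a = (3, -3, 3, 3).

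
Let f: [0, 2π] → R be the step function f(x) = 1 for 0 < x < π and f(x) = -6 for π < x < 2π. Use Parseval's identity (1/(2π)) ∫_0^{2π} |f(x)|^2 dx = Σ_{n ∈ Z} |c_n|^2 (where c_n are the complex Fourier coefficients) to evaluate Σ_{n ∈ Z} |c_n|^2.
Σ |c_n|^2 = 37/2

Parseval equates the L^2 energy of f (normalised by 1/(2π)) with the ℓ^2 sum of its Fourier coefficients: (1/(2π)) ∫_0^{2π} |f|^2 = Σ |c_n|^2.
Compute the left side: (1/(2π)) [∫_0^π 1^2 dx + ∫_π^{2π} (-6)^2 dx] = (1/(2π)) · (1π + 36π) = (1 + 36)/2 = 37/2.
So Σ_{n ∈ Z} |c_n|^2 = 37/2.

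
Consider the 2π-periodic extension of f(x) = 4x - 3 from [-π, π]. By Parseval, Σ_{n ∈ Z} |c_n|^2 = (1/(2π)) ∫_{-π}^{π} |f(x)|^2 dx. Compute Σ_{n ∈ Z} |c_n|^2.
Σ |c_n|^2 = 16π^2/3 + 9

Expand and integrate term by term over [-π, π]:
  ∫ (4x)^2 dx = 16·(2π^3/3); ∫ 2·4·(-3)·x dx = 0 (odd integrand); ∫ (-3)^2 dx = 9·2π.
So (1/(2π)) ∫_{-π}^{π} (4x - 3)^2 dx = 16π^2/3 + 9 = 16π^2/3 + 9.
Parseval ⇒ Σ |c_n|^2 = 16π^2/3 + 9.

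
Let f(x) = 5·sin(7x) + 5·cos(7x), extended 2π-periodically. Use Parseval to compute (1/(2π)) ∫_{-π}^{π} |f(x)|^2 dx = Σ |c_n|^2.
Σ |c_n|^2 = 25

Expand |f|^2 and use orthogonality of {sin(nx), cos(mx)} on [-π, π]:
  ∫_{-π}^{π} sin(nx)^2 dx = π, ∫ cos(mx)^2 dx = π, and cross terms integrate to 0.
So ∫_{-π}^{π} f(x)^2 dx = 5^2 · π + 5^2 · π = (25 + 25)π.
Divide by 2π: (25 + 25)/2 = 25.
By Parseval, this equals Σ |c_n|^2.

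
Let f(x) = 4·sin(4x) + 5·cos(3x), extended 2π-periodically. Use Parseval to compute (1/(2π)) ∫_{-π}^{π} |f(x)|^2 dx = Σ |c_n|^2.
Σ |c_n|^2 = 41/2

Expand |f|^2 and use orthogonality of {sin(nx), cos(mx)} on [-π, π]:
  ∫_{-π}^{π} sin(nx)^2 dx = π, ∫ cos(mx)^2 dx = π, and cross terms integrate to 0.
So ∫_{-π}^{π} f(x)^2 dx = 4^2 · π + 5^2 · π = (16 + 25)π.
Divide by 2π: (16 + 25)/2 = 41/2.
By Parseval, this equals Σ |c_n|^2.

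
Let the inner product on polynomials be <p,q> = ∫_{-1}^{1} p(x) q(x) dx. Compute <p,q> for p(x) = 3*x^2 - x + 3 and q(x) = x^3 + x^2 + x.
<p,q> = 32/15

Expand the product: p(x)·q(x) = 3*x^5 + 2*x^4 + 5*x^3 + 2*x^2 + 3*x.
∫_{-1}^{1} of each monomial x^k gives [2/(k+1) if k even, 0 if k odd]. Integrating term-by-term (or equivalently evaluating the antiderivative F(x) = x^6/2 + 2*x^5/5 + 5*x^4/4 + 2*x^3/3 + 3*x^2/2 at the endpoints):
  F(1) − F(−1) = 259/60 − (131/60) = 32/15.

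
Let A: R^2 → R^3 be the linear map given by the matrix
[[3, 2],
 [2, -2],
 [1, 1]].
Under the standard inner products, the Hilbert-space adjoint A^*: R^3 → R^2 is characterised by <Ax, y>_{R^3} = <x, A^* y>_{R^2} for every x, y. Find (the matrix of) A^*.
A^* = A^T =
[[3, 2, 1],
 [2, -2, 1]]

For real matrices with standard dot products, the defining identity <Ax, y> = <x, A^* y> gives (Ax)^T y = x^T (A^*) y, i.e. x^T A^T y = x^T (A^*) y. Since this holds for all x, y, we must have A^* = A^T. Therefore
A^* =
[[3, 2, 1],
 [2, -2, 1]].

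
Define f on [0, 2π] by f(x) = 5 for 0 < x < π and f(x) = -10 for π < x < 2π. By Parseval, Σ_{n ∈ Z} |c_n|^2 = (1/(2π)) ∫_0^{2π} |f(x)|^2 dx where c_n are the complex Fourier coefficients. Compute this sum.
Σ |c_n|^2 = 125/2

Parseval equates the L^2 energy of f (normalised by 1/(2π)) with the ℓ^2 sum of its Fourier coefficients: (1/(2π)) ∫_0^{2π} |f|^2 = Σ |c_n|^2.
Compute the left side: (1/(2π)) [∫_0^π 5^2 dx + ∫_π^{2π} (-10)^2 dx] = (1/(2π)) · (25π + 100π) = (25 + 100)/2 = 125/2.
So Σ_{n ∈ Z} |c_n|^2 = 125/2.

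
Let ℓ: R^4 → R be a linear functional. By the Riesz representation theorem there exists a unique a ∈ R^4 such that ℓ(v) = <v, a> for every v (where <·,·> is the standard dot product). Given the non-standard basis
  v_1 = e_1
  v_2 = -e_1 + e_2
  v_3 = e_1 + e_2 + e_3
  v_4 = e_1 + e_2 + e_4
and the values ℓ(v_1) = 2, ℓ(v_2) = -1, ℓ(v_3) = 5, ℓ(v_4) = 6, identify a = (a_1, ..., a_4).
a = (2, 1, 2, 3)

Write a = (a_1, ..., a_4) in the standard basis. For each basis vector v_i, ℓ(v_i) = <v_i, a> is a linear equation in the a_j's. Collect the n equations into a matrix system V a = ℓ, where row i of V is v_i (expressed in the standard basis). Since V is invertible (lower-triangular with 1s on the diagonal, up to permutation), solve by back-substitution:
  V =
[[1, 0, 0, 0],
 [-1, 1, 0, 0],
 [1, 1, 1, 0],
 [1, 1, 0, 1]]
  V a = (2, -1, 5, 6)
Solving gives a = (2, 1, 2, 3).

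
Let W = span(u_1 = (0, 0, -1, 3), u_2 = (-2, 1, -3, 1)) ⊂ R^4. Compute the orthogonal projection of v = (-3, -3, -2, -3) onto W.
proj_W(v) = (-34/19, 17/19, -55/38, -107/38)

Set up U = [u_1 | ... | u_2] ∈ R^(4×2). The projector onto W = col(U) is P = U (U^T U)^(-1) U^T.
Compute U^T U =
  [10, 6]
  [6, 15],
and U^T v = (-7, 6).
Solve U^T U · c = U^T v for the coefficients: c = (-47/38, 17/19). The projection is proj_W(v) = U c.
Check: (v - proj_W(v)) · u_1 = 0  (should be 0).
Check: (v - proj_W(v)) · u_2 = 0  (should be 0).
Result: proj_W(v) = (-34/19, 17/19, -55/38, -107/38).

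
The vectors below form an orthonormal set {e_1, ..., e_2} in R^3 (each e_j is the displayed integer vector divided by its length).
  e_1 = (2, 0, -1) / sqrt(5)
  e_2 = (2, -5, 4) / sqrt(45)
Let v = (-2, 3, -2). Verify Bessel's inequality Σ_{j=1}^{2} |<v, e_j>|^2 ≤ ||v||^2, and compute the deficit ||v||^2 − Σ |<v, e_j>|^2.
Σ |<v, e_j>|^2 = 17; ||v||^2 = 17; deficit = 0

Write each e_j = u_j / sqrt(<u_j, u_j>) where u_j is the displayed integer vector. Then <v, e_j> = <v, u_j> / sqrt(<u_j, u_j>), so |<v, e_j>|^2 = <v, u_j>^2 / <u_j, u_j>.
Coefficients: <v, e_1> = -2/sqrt(5), <v, e_2> = -27/sqrt(45).
Square and sum: Σ |<v, e_j>|^2 = 17.
Compute ||v||^2 = v·v = 17.
Deficit = 17 − 17 = 0 ≥ 0, confirming Bessel's inequality. (The deficit equals ||v − Σ <v,e_j> e_j||^2, the squared distance from v to span{e_j}.)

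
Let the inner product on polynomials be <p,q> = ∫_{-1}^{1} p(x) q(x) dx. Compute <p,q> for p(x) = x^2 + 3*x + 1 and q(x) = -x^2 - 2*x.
<p,q> = -76/15

Expand the product: p(x)·q(x) = -x^4 - 5*x^3 - 7*x^2 - 2*x.
∫_{-1}^{1} of each monomial x^k gives [2/(k+1) if k even, 0 if k odd]. Integrating term-by-term (or equivalently evaluating the antiderivative F(x) = -x^5/5 - 5*x^4/4 - 7*x^3/3 - x^2 at the endpoints):
  F(1) − F(−1) = -287/60 − (17/60) = -76/15.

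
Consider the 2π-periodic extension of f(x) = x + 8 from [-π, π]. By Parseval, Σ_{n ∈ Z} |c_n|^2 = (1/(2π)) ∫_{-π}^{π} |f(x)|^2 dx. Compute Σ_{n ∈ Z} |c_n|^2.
Σ |c_n|^2 = π^2/3 + 64

Expand and integrate term by term over [-π, π]:
  ∫ (x)^2 dx = 1·(2π^3/3); ∫ 2·1·(8)·x dx = 0 (odd integrand); ∫ 8^2 dx = 64·2π.
So (1/(2π)) ∫_{-π}^{π} (x + 8)^2 dx = 1π^2/3 + 64 = π^2/3 + 64.
Parseval ⇒ Σ |c_n|^2 = π^2/3 + 64.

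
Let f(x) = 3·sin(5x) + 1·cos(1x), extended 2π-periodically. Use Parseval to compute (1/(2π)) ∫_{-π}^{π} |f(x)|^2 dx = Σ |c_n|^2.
Σ |c_n|^2 = 5

Expand |f|^2 and use orthogonality of {sin(nx), cos(mx)} on [-π, π]:
  ∫_{-π}^{π} sin(nx)^2 dx = π, ∫ cos(mx)^2 dx = π, and cross terms integrate to 0.
So ∫_{-π}^{π} f(x)^2 dx = 3^2 · π + 1^2 · π = (9 + 1)π.
Divide by 2π: (9 + 1)/2 = 5.
By Parseval, this equals Σ |c_n|^2.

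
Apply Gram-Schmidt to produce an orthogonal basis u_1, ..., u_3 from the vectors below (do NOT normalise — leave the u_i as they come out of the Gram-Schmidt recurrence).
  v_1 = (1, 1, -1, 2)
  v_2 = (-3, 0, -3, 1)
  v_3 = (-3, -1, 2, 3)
Orthogonal basis:
  u_1 = (1, 1, -1, 2)
  u_2 = (-23/7, -2/7, -19/7, 3/7)
  u_3 = (-83/43, -39/43, 124/43, 123/43)

Apply the Gram-Schmidt recurrence
  u_1 = v_1
  u_i = v_i − Σ_{j<i} ((v_i · u_j) / (u_j · u_j)) · u_j.

Step by step this gives:
  u_1 = (1, 1, -1, 2)
  u_2 = (-23/7, -2/7, -19/7, 3/7)
  u_3 = (-83/43, -39/43, 124/43, 123/43)

Orthogonality check:
  u_2 · u_1 = 0 (should be 0)
  u_3 · u_1 = 0 (should be 0)
  u_3 · u_2 = 0 (should be 0)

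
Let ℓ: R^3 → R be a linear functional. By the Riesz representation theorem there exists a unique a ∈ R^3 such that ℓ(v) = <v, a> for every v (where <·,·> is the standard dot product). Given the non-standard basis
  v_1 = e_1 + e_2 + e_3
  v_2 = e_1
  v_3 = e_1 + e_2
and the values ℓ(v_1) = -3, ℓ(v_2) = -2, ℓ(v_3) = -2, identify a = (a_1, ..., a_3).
a = (-2, 0, -1)

Write a = (a_1, ..., a_3) in the standard basis. For each basis vector v_i, ℓ(v_i) = <v_i, a> is a linear equation in the a_j's. Collect the n equations into a matrix system V a = ℓ, where row i of V is v_i (expressed in the standard basis). Since V is invertible (lower-triangular with 1s on the diagonal, up to permutation), solve by back-substitution:
  V =
[[1, 1, 1],
 [1, 0, 0],
 [1, 1, 0]]
  V a = (-3, -2, -2)
Solving gives a = (-2, 0, -1).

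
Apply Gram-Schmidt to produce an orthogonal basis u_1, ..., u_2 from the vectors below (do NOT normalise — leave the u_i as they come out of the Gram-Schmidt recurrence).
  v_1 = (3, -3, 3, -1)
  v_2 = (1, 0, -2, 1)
Orthogonal basis:
  u_1 = (3, -3, 3, -1)
  u_2 = (10/7, -3/7, -11/7, 6/7)

Apply the Gram-Schmidt recurrence
  u_1 = v_1
  u_i = v_i − Σ_{j<i} ((v_i · u_j) / (u_j · u_j)) · u_j.

Step by step this gives:
  u_1 = (3, -3, 3, -1)
  u_2 = (10/7, -3/7, -11/7, 6/7)

Orthogonality check:
  u_2 · u_1 = 0 (should be 0)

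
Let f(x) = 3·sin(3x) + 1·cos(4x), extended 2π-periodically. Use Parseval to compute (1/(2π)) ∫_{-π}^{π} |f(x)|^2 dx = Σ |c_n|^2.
Σ |c_n|^2 = 5

Expand |f|^2 and use orthogonality of {sin(nx), cos(mx)} on [-π, π]:
  ∫_{-π}^{π} sin(nx)^2 dx = π, ∫ cos(mx)^2 dx = π, and cross terms integrate to 0.
So ∫_{-π}^{π} f(x)^2 dx = 3^2 · π + 1^2 · π = (9 + 1)π.
Divide by 2π: (9 + 1)/2 = 5.
By Parseval, this equals Σ |c_n|^2.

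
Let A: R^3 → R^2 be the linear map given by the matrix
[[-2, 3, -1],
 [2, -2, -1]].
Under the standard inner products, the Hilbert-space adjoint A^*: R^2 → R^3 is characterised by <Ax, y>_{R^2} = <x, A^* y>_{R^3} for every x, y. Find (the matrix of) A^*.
A^* = A^T =
[[-2, 2],
 [3, -2],
 [-1, -1]]

For real matrices with standard dot products, the defining identity <Ax, y> = <x, A^* y> gives (Ax)^T y = x^T (A^*) y, i.e. x^T A^T y = x^T (A^*) y. Since this holds for all x, y, we must have A^* = A^T. Therefore
A^* =
[[-2, 2],
 [3, -2],
 [-1, -1]].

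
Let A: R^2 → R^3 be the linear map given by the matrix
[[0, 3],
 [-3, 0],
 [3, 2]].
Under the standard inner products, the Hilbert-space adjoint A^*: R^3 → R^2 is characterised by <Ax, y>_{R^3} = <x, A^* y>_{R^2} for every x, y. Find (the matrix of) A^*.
A^* = A^T =
[[0, -3, 3],
 [3, 0, 2]]

For real matrices with standard dot products, the defining identity <Ax, y> = <x, A^* y> gives (Ax)^T y = x^T (A^*) y, i.e. x^T A^T y = x^T (A^*) y. Since this holds for all x, y, we must have A^* = A^T. Therefore
A^* =
[[0, -3, 3],
 [3, 0, 2]].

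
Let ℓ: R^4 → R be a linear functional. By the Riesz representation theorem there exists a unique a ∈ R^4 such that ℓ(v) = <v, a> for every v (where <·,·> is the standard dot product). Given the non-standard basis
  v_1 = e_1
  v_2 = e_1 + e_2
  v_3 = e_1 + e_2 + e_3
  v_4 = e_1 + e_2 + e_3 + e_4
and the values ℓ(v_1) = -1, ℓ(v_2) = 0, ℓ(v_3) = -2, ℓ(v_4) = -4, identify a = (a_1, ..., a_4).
a = (-1, 1, -2, -2)

Write a = (a_1, ..., a_4) in the standard basis. For each basis vector v_i, ℓ(v_i) = <v_i, a> is a linear equation in the a_j's. Collect the n equations into a matrix system V a = ℓ, where row i of V is v_i (expressed in the standard basis). Since V is invertible (lower-triangular with 1s on the diagonal, up to permutation), solve by back-substitution:
  V =
[[1, 0, 0, 0],
 [1, 1, 0, 0],
 [1, 1, 1, 0],
 [1, 1, 1, 1]]
  V a = (-1, 0, -2, -4)
Solving gives a = (-1, 1, -2, -2).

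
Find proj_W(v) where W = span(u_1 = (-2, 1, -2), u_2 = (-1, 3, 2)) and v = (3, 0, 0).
proj_W(v) = (183/125, -144/125, 24/25)

Set up U = [u_1 | ... | u_2] ∈ R^(3×2). The projector onto W = col(U) is P = U (U^T U)^(-1) U^T.
Compute U^T U =
  [9, 1]
  [1, 14],
and U^T v = (-6, -3).
Solve U^T U · c = U^T v for the coefficients: c = (-81/125, -21/125). The projection is proj_W(v) = U c.
Check: (v - proj_W(v)) · u_1 = 0  (should be 0).
Check: (v - proj_W(v)) · u_2 = 0  (should be 0).
Result: proj_W(v) = (183/125, -144/125, 24/25).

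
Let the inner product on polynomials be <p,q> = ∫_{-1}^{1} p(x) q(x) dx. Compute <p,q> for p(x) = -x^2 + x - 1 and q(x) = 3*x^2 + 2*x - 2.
<p,q> = 52/15

Expand the product: p(x)·q(x) = -3*x^4 + x^3 + x^2 - 4*x + 2.
∫_{-1}^{1} of each monomial x^k gives [2/(k+1) if k even, 0 if k odd]. Integrating term-by-term (or equivalently evaluating the antiderivative F(x) = -3*x^5/5 + x^4/4 + x^3/3 - 2*x^2 + 2*x at the endpoints):
  F(1) − F(−1) = -1/60 − (-209/60) = 52/15.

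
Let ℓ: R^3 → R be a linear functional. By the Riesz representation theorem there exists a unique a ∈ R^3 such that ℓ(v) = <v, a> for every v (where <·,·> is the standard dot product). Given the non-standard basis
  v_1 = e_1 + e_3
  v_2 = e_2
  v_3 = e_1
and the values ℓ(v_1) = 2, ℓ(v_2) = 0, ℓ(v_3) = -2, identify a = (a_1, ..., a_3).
a = (-2, 0, 4)

Write a = (a_1, ..., a_3) in the standard basis. For each basis vector v_i, ℓ(v_i) = <v_i, a> is a linear equation in the a_j's. Collect the n equations into a matrix system V a = ℓ, where row i of V is v_i (expressed in the standard basis). Since V is invertible (lower-triangular with 1s on the diagonal, up to permutation), solve by back-substitution:
  V =
[[1, 0, 1],
 [0, 1, 0],
 [1, 0, 0]]
  V a = (2, 0, -2)
Solving gives a = (-2, 0, 4).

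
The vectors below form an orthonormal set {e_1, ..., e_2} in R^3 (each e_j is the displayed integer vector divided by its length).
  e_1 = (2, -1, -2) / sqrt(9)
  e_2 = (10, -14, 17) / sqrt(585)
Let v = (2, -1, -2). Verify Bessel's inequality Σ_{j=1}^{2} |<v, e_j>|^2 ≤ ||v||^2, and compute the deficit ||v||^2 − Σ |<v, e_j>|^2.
Σ |<v, e_j>|^2 = 9; ||v||^2 = 9; deficit = 0

Write each e_j = u_j / sqrt(<u_j, u_j>) where u_j is the displayed integer vector. Then <v, e_j> = <v, u_j> / sqrt(<u_j, u_j>), so |<v, e_j>|^2 = <v, u_j>^2 / <u_j, u_j>.
Coefficients: <v, e_1> = 9/sqrt(9), <v, e_2> = 0/sqrt(585).
Square and sum: Σ |<v, e_j>|^2 = 9.
Compute ||v||^2 = v·v = 9.
Deficit = 9 − 9 = 0 ≥ 0, confirming Bessel's inequality. (The deficit equals ||v − Σ <v,e_j> e_j||^2, the squared distance from v to span{e_j}.)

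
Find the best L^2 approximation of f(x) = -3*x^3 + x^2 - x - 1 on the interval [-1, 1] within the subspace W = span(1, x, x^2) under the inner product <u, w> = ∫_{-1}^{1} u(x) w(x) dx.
g(x) = x^2 - 14*x/5 - 1

The best approximation g ∈ W is the orthogonal projection of f onto W. Writing g = a_0 + a_1 x + a_2 x^2, the coefficients solve the normal equations G · a = b where
  G_{ij} = <φ_i, φ_j> and b_i = <f, φ_i>, with φ_0 = 1, φ_1 = x, φ_2 = x^2.
G =
  [2, 0, 2/3]
  [0, 2/3, 0]
  [2/3, 0, 2/5],
b = (-4/3, -28/15, -4/15).
Solving gives a_0 = -1, a_1 = -14/5, a_2 = 1, so
  g(x) = x^2 - 14*x/5 - 1.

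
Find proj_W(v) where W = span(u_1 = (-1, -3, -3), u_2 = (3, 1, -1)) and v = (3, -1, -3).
proj_W(v) = (72/25, -4/5, -79/25)

Set up U = [u_1 | ... | u_2] ∈ R^(3×2). The projector onto W = col(U) is P = U (U^T U)^(-1) U^T.
Compute U^T U =
  [19, -3]
  [-3, 11],
and U^T v = (9, 11).
Solve U^T U · c = U^T v for the coefficients: c = (33/50, 59/50). The projection is proj_W(v) = U c.
Check: (v - proj_W(v)) · u_1 = 0  (should be 0).
Check: (v - proj_W(v)) · u_2 = 0  (should be 0).
Result: proj_W(v) = (72/25, -4/5, -79/25).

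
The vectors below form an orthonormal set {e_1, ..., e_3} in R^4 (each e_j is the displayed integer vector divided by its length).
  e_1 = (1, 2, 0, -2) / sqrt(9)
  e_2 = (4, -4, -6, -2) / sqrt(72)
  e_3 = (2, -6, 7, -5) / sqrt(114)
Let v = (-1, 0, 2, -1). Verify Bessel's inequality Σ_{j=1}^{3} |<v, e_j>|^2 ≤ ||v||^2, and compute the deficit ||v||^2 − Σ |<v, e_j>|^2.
Σ |<v, e_j>|^2 = 102/19; ||v||^2 = 6; deficit = 12/19

Write each e_j = u_j / sqrt(<u_j, u_j>) where u_j is the displayed integer vector. Then <v, e_j> = <v, u_j> / sqrt(<u_j, u_j>), so |<v, e_j>|^2 = <v, u_j>^2 / <u_j, u_j>.
Coefficients: <v, e_1> = 1/sqrt(9), <v, e_2> = -14/sqrt(72), <v, e_3> = 17/sqrt(114).
Square and sum: Σ |<v, e_j>|^2 = 102/19.
Compute ||v||^2 = v·v = 6.
Deficit = 6 − 102/19 = 12/19 ≥ 0, confirming Bessel's inequality. (The deficit equals ||v − Σ <v,e_j> e_j||^2, the squared distance from v to span{e_j}.)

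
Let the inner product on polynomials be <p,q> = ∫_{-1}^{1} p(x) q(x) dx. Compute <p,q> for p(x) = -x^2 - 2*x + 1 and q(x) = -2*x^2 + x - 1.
<p,q> = -16/5

Expand the product: p(x)·q(x) = 2*x^4 + 3*x^3 - 3*x^2 + 3*x - 1.
∫_{-1}^{1} of each monomial x^k gives [2/(k+1) if k even, 0 if k odd]. Integrating term-by-term (or equivalently evaluating the antiderivative F(x) = 2*x^5/5 + 3*x^4/4 - x^3 + 3*x^2/2 - x at the endpoints):
  F(1) − F(−1) = 13/20 − (77/20) = -16/5.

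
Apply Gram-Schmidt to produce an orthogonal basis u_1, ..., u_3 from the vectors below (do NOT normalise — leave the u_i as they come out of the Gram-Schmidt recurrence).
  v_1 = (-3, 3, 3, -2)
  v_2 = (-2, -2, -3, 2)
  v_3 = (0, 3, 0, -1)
Orthogonal basis:
  u_1 = (-3, 3, 3, -2)
  u_2 = (-101/31, -23/31, -54/31, 36/31)
  u_3 = (171/482, 855/482, -348/241, -9/241)

Apply the Gram-Schmidt recurrence
  u_1 = v_1
  u_i = v_i − Σ_{j<i} ((v_i · u_j) / (u_j · u_j)) · u_j.

Step by step this gives:
  u_1 = (-3, 3, 3, -2)
  u_2 = (-101/31, -23/31, -54/31, 36/31)
  u_3 = (171/482, 855/482, -348/241, -9/241)

Orthogonality check:
  u_2 · u_1 = 0 (should be 0)
  u_3 · u_1 = 0 (should be 0)
  u_3 · u_2 = 0 (should be 0)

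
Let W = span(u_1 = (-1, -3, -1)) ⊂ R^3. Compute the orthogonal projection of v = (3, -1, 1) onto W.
proj_W(v) = (1/11, 3/11, 1/11)

Set up U = [u_1 | ... | u_1] ∈ R^(3×1). The projector onto W = col(U) is P = U (U^T U)^(-1) U^T.
Compute U^T U =
  [11],
and U^T v = (-1).
Solve U^T U · c = U^T v for the coefficients: c = (-1/11). The projection is proj_W(v) = U c.
Check: (v - proj_W(v)) · u_1 = 0  (should be 0).
Result: proj_W(v) = (1/11, 3/11, 1/11).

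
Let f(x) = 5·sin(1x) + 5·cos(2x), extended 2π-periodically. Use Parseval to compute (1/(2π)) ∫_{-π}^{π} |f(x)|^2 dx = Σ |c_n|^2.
Σ |c_n|^2 = 25

Expand |f|^2 and use orthogonality of {sin(nx), cos(mx)} on [-π, π]:
  ∫_{-π}^{π} sin(nx)^2 dx = π, ∫ cos(mx)^2 dx = π, and cross terms integrate to 0.
So ∫_{-π}^{π} f(x)^2 dx = 5^2 · π + 5^2 · π = (25 + 25)π.
Divide by 2π: (25 + 25)/2 = 25.
By Parseval, this equals Σ |c_n|^2.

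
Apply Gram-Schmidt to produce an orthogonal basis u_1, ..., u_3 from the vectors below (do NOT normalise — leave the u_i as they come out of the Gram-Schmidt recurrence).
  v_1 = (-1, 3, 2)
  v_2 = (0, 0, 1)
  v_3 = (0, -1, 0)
Orthogonal basis:
  u_1 = (-1, 3, 2)
  u_2 = (1/7, -3/7, 5/7)
  u_3 = (-3/10, -1/10, 0)

Apply the Gram-Schmidt recurrence
  u_1 = v_1
  u_i = v_i − Σ_{j<i} ((v_i · u_j) / (u_j · u_j)) · u_j.

Step by step this gives:
  u_1 = (-1, 3, 2)
  u_2 = (1/7, -3/7, 5/7)
  u_3 = (-3/10, -1/10, 0)

Orthogonality check:
  u_2 · u_1 = 0 (should be 0)
  u_3 · u_1 = 0 (should be 0)
  u_3 · u_2 = 0 (should be 0)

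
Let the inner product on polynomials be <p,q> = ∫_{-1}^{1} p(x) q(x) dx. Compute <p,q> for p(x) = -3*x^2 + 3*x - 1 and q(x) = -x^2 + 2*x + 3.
<p,q> = -92/15

Expand the product: p(x)·q(x) = 3*x^4 - 9*x^3 - 2*x^2 + 7*x - 3.
∫_{-1}^{1} of each monomial x^k gives [2/(k+1) if k even, 0 if k odd]. Integrating term-by-term (or equivalently evaluating the antiderivative F(x) = 3*x^5/5 - 9*x^4/4 - 2*x^3/3 + 7*x^2/2 - 3*x at the endpoints):
  F(1) − F(−1) = -109/60 − (259/60) = -92/15.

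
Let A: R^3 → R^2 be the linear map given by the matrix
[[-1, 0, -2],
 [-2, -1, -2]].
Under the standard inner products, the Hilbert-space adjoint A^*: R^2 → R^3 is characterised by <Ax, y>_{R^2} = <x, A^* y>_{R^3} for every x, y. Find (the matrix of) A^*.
A^* = A^T =
[[-1, -2],
 [0, -1],
 [-2, -2]]

For real matrices with standard dot products, the defining identity <Ax, y> = <x, A^* y> gives (Ax)^T y = x^T (A^*) y, i.e. x^T A^T y = x^T (A^*) y. Since this holds for all x, y, we must have A^* = A^T. Therefore
A^* =
[[-1, -2],
 [0, -1],
 [-2, -2]].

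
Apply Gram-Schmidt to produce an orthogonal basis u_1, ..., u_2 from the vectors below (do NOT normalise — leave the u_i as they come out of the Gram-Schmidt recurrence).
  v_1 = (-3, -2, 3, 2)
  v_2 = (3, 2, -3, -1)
Orthogonal basis:
  u_1 = (-3, -2, 3, 2)
  u_2 = (3/13, 2/13, -3/13, 11/13)

Apply the Gram-Schmidt recurrence
  u_1 = v_1
  u_i = v_i − Σ_{j<i} ((v_i · u_j) / (u_j · u_j)) · u_j.

Step by step this gives:
  u_1 = (-3, -2, 3, 2)
  u_2 = (3/13, 2/13, -3/13, 11/13)

Orthogonality check:
  u_2 · u_1 = 0 (should be 0)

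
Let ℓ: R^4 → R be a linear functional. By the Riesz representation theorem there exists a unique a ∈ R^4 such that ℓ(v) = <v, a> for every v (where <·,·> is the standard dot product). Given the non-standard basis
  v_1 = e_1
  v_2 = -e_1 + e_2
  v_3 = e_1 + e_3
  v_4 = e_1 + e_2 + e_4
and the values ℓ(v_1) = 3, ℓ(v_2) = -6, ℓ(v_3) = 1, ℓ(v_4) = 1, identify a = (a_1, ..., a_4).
a = (3, -3, -2, 1)

Write a = (a_1, ..., a_4) in the standard basis. For each basis vector v_i, ℓ(v_i) = <v_i, a> is a linear equation in the a_j's. Collect the n equations into a matrix system V a = ℓ, where row i of V is v_i (expressed in the standard basis). Since V is invertible (lower-triangular with 1s on the diagonal, up to permutation), solve by back-substitution:
  V =
[[1, 0, 0, 0],
 [-1, 1, 0, 0],
 [1, 0, 1, 0],
 [1, 1, 0, 1]]
  V a = (3, -6, 1, 1)
Solving gives a = (3, -3, -2, 1).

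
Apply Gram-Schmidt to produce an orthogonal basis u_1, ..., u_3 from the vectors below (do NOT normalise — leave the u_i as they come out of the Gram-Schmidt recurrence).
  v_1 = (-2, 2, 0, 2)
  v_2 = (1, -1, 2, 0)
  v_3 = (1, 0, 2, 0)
Orthogonal basis:
  u_1 = (-2, 2, 0, 2)
  u_2 = (1/3, -1/3, 2, 2/3)
  u_3 = (5/14, 9/14, 1/7, -2/7)

Apply the Gram-Schmidt recurrence
  u_1 = v_1
  u_i = v_i − Σ_{j<i} ((v_i · u_j) / (u_j · u_j)) · u_j.

Step by step this gives:
  u_1 = (-2, 2, 0, 2)
  u_2 = (1/3, -1/3, 2, 2/3)
  u_3 = (5/14, 9/14, 1/7, -2/7)

Orthogonality check:
  u_2 · u_1 = 0 (should be 0)
  u_3 · u_1 = 0 (should be 0)
  u_3 · u_2 = 0 (should be 0)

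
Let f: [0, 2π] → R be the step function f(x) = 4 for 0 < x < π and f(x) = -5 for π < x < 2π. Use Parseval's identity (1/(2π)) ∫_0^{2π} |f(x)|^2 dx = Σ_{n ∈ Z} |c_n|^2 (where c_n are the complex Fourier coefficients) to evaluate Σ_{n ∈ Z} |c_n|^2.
Σ |c_n|^2 = 41/2

Parseval equates the L^2 energy of f (normalised by 1/(2π)) with the ℓ^2 sum of its Fourier coefficients: (1/(2π)) ∫_0^{2π} |f|^2 = Σ |c_n|^2.
Compute the left side: (1/(2π)) [∫_0^π 4^2 dx + ∫_π^{2π} (-5)^2 dx] = (1/(2π)) · (16π + 25π) = (16 + 25)/2 = 41/2.
So Σ_{n ∈ Z} |c_n|^2 = 41/2.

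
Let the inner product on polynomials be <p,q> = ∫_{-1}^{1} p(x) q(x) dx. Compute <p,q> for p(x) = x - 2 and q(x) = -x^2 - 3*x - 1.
<p,q> = 10/3

Expand the product: p(x)·q(x) = -x^3 - x^2 + 5*x + 2.
∫_{-1}^{1} of each monomial x^k gives [2/(k+1) if k even, 0 if k odd]. Integrating term-by-term (or equivalently evaluating the antiderivative F(x) = -x^4/4 - x^3/3 + 5*x^2/2 + 2*x at the endpoints):
  F(1) − F(−1) = 47/12 − (7/12) = 10/3.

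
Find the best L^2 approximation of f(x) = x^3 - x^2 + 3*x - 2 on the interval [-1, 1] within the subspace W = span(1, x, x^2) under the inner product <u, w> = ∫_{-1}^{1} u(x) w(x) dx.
g(x) = -x^2 + 18*x/5 - 2

The best approximation g ∈ W is the orthogonal projection of f onto W. Writing g = a_0 + a_1 x + a_2 x^2, the coefficients solve the normal equations G · a = b where
  G_{ij} = <φ_i, φ_j> and b_i = <f, φ_i>, with φ_0 = 1, φ_1 = x, φ_2 = x^2.
G =
  [2, 0, 2/3]
  [0, 2/3, 0]
  [2/3, 0, 2/5],
b = (-14/3, 12/5, -26/15).
Solving gives a_0 = -2, a_1 = 18/5, a_2 = -1, so
  g(x) = -x^2 + 18*x/5 - 2.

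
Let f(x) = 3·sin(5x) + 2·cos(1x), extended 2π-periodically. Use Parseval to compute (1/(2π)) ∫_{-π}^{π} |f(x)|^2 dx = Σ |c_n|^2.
Σ |c_n|^2 = 13/2

Expand |f|^2 and use orthogonality of {sin(nx), cos(mx)} on [-π, π]:
  ∫_{-π}^{π} sin(nx)^2 dx = π, ∫ cos(mx)^2 dx = π, and cross terms integrate to 0.
So ∫_{-π}^{π} f(x)^2 dx = 3^2 · π + 2^2 · π = (9 + 4)π.
Divide by 2π: (9 + 4)/2 = 13/2.
By Parseval, this equals Σ |c_n|^2.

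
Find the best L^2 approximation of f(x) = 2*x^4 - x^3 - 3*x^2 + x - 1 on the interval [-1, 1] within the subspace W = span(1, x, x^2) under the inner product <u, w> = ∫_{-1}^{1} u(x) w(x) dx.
g(x) = -9*x^2/7 + 2*x/5 - 41/35

The best approximation g ∈ W is the orthogonal projection of f onto W. Writing g = a_0 + a_1 x + a_2 x^2, the coefficients solve the normal equations G · a = b where
  G_{ij} = <φ_i, φ_j> and b_i = <f, φ_i>, with φ_0 = 1, φ_1 = x, φ_2 = x^2.
G =
  [2, 0, 2/3]
  [0, 2/3, 0]
  [2/3, 0, 2/5],
b = (-16/5, 4/15, -136/105).
Solving gives a_0 = -41/35, a_1 = 2/5, a_2 = -9/7, so
  g(x) = -9*x^2/7 + 2*x/5 - 41/35.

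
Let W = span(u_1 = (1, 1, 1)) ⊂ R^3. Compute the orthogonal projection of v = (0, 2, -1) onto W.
proj_W(v) = (1/3, 1/3, 1/3)

Set up U = [u_1 | ... | u_1] ∈ R^(3×1). The projector onto W = col(U) is P = U (U^T U)^(-1) U^T.
Compute U^T U =
  [3],
and U^T v = (1).
Solve U^T U · c = U^T v for the coefficients: c = (1/3). The projection is proj_W(v) = U c.
Check: (v - proj_W(v)) · u_1 = 0  (should be 0).
Result: proj_W(v) = (1/3, 1/3, 1/3).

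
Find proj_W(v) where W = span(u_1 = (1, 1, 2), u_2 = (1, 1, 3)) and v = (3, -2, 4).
proj_W(v) = (1/2, 1/2, 4)

Set up U = [u_1 | ... | u_2] ∈ R^(3×2). The projector onto W = col(U) is P = U (U^T U)^(-1) U^T.
Compute U^T U =
  [6, 8]
  [8, 11],
and U^T v = (9, 13).
Solve U^T U · c = U^T v for the coefficients: c = (-5/2, 3). The projection is proj_W(v) = U c.
Check: (v - proj_W(v)) · u_1 = 0  (should be 0).
Check: (v - proj_W(v)) · u_2 = 0  (should be 0).
Result: proj_W(v) = (1/2, 1/2, 4).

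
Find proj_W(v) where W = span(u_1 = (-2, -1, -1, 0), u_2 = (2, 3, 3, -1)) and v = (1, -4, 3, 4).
proj_W(v) = (33/19, -47/38, -47/38, 20/19)

Set up U = [u_1 | ... | u_2] ∈ R^(4×2). The projector onto W = col(U) is P = U (U^T U)^(-1) U^T.
Compute U^T U =
  [6, -10]
  [-10, 23],
and U^T v = (-1, -5).
Solve U^T U · c = U^T v for the coefficients: c = (-73/38, -20/19). The projection is proj_W(v) = U c.
Check: (v - proj_W(v)) · u_1 = 0  (should be 0).
Check: (v - proj_W(v)) · u_2 = 0  (should be 0).
Result: proj_W(v) = (33/19, -47/38, -47/38, 20/19).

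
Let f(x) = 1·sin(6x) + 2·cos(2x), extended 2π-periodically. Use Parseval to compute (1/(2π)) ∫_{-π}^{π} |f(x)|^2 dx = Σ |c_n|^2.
Σ |c_n|^2 = 5/2

Expand |f|^2 and use orthogonality of {sin(nx), cos(mx)} on [-π, π]:
  ∫_{-π}^{π} sin(nx)^2 dx = π, ∫ cos(mx)^2 dx = π, and cross terms integrate to 0.
So ∫_{-π}^{π} f(x)^2 dx = 1^2 · π + 2^2 · π = (1 + 4)π.
Divide by 2π: (1 + 4)/2 = 5/2.
By Parseval, this equals Σ |c_n|^2.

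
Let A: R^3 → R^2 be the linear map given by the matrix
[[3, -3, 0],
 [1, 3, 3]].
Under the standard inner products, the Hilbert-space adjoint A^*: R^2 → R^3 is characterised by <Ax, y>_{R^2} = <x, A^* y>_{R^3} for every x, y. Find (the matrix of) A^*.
A^* = A^T =
[[3, 1],
 [-3, 3],
 [0, 3]]

For real matrices with standard dot products, the defining identity <Ax, y> = <x, A^* y> gives (Ax)^T y = x^T (A^*) y, i.e. x^T A^T y = x^T (A^*) y. Since this holds for all x, y, we must have A^* = A^T. Therefore
A^* =
[[3, 1],
 [-3, 3],
 [0, 3]].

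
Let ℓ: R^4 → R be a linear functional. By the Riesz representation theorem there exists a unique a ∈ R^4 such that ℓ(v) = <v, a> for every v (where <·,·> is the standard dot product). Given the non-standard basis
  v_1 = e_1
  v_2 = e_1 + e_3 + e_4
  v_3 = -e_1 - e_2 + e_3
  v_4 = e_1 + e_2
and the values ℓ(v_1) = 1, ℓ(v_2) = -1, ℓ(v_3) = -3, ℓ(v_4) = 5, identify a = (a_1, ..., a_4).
a = (1, 4, 2, -4)

Write a = (a_1, ..., a_4) in the standard basis. For each basis vector v_i, ℓ(v_i) = <v_i, a> is a linear equation in the a_j's. Collect the n equations into a matrix system V a = ℓ, where row i of V is v_i (expressed in the standard basis). Since V is invertible (lower-triangular with 1s on the diagonal, up to permutation), solve by back-substitution:
  V =
[[1, 0, 0, 0],
 [1, 0, 1, 1],
 [-1, -1, 1, 0],
 [1, 1, 0, 0]]
  V a = (1, -1, -3, 5)
Solving gives a = (1, 4, 2, -4).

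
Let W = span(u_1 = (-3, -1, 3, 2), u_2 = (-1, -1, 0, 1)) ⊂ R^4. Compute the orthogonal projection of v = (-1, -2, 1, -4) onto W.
proj_W(v) = (5/33, 17/33, 6/11, -1/3)

Set up U = [u_1 | ... | u_2] ∈ R^(4×2). The projector onto W = col(U) is P = U (U^T U)^(-1) U^T.
Compute U^T U =
  [23, 6]
  [6, 3],
and U^T v = (0, -1).
Solve U^T U · c = U^T v for the coefficients: c = (2/11, -23/33). The projection is proj_W(v) = U c.
Check: (v - proj_W(v)) · u_1 = 0  (should be 0).
Check: (v - proj_W(v)) · u_2 = 0  (should be 0).
Result: proj_W(v) = (5/33, 17/33, 6/11, -1/3).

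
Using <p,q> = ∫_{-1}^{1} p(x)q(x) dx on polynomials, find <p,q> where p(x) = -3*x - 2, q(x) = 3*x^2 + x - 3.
<p,q> = 6

Expand the product: p(x)·q(x) = -9*x^3 - 9*x^2 + 7*x + 6.
∫_{-1}^{1} of each monomial x^k gives [2/(k+1) if k even, 0 if k odd]. Integrating term-by-term (or equivalently evaluating the antiderivative F(x) = -9*x^4/4 - 3*x^3 + 7*x^2/2 + 6*x at the endpoints):
  F(1) − F(−1) = 17/4 − (-7/4) = 6.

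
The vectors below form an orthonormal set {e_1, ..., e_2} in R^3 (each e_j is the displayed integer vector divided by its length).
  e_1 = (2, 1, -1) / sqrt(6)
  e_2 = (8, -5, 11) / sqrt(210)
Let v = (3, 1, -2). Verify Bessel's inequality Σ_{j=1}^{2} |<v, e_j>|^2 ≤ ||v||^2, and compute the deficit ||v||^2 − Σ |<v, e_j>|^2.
Σ |<v, e_j>|^2 = 474/35; ||v||^2 = 14; deficit = 16/35

Write each e_j = u_j / sqrt(<u_j, u_j>) where u_j is the displayed integer vector. Then <v, e_j> = <v, u_j> / sqrt(<u_j, u_j>), so |<v, e_j>|^2 = <v, u_j>^2 / <u_j, u_j>.
Coefficients: <v, e_1> = 9/sqrt(6), <v, e_2> = -3/sqrt(210).
Square and sum: Σ |<v, e_j>|^2 = 474/35.
Compute ||v||^2 = v·v = 14.
Deficit = 14 − 474/35 = 16/35 ≥ 0, confirming Bessel's inequality. (The deficit equals ||v − Σ <v,e_j> e_j||^2, the squared distance from v to span{e_j}.)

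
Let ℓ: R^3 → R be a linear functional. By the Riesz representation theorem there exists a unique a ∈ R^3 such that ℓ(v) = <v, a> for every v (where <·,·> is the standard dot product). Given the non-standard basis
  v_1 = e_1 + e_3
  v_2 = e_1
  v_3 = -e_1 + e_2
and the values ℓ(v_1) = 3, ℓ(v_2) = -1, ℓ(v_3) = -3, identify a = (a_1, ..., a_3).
a = (-1, -4, 4)

Write a = (a_1, ..., a_3) in the standard basis. For each basis vector v_i, ℓ(v_i) = <v_i, a> is a linear equation in the a_j's. Collect the n equations into a matrix system V a = ℓ, where row i of V is v_i (expressed in the standard basis). Since V is invertible (lower-triangular with 1s on the diagonal, up to permutation), solve by back-substitution:
  V =
[[1, 0, 1],
 [1, 0, 0],
 [-1, 1, 0]]
  V a = (3, -1, -3)
Solving gives a = (-1, -4, 4).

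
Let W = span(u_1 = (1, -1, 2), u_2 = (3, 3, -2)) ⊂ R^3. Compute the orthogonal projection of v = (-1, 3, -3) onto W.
proj_W(v) = (-19/29, 67/29, -102/29)

Set up U = [u_1 | ... | u_2] ∈ R^(3×2). The projector onto W = col(U) is P = U (U^T U)^(-1) U^T.
Compute U^T U =
  [6, -4]
  [-4, 22],
and U^T v = (-10, 12).
Solve U^T U · c = U^T v for the coefficients: c = (-43/29, 8/29). The projection is proj_W(v) = U c.
Check: (v - proj_W(v)) · u_1 = 0  (should be 0).
Check: (v - proj_W(v)) · u_2 = 0  (should be 0).
Result: proj_W(v) = (-19/29, 67/29, -102/29).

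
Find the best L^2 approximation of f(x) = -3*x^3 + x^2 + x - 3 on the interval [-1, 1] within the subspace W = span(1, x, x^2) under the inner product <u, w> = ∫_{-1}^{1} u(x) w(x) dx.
g(x) = x^2 - 4*x/5 - 3

The best approximation g ∈ W is the orthogonal projection of f onto W. Writing g = a_0 + a_1 x + a_2 x^2, the coefficients solve the normal equations G · a = b where
  G_{ij} = <φ_i, φ_j> and b_i = <f, φ_i>, with φ_0 = 1, φ_1 = x, φ_2 = x^2.
G =
  [2, 0, 2/3]
  [0, 2/3, 0]
  [2/3, 0, 2/5],
b = (-16/3, -8/15, -8/5).
Solving gives a_0 = -3, a_1 = -4/5, a_2 = 1, so
  g(x) = x^2 - 4*x/5 - 3.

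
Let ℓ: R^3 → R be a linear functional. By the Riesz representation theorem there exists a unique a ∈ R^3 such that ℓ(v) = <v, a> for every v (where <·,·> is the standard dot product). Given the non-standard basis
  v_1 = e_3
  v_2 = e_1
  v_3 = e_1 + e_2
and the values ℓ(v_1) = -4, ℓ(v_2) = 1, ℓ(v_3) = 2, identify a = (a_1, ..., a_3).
a = (1, 1, -4)

Write a = (a_1, ..., a_3) in the standard basis. For each basis vector v_i, ℓ(v_i) = <v_i, a> is a linear equation in the a_j's. Collect the n equations into a matrix system V a = ℓ, where row i of V is v_i (expressed in the standard basis). Since V is invertible (lower-triangular with 1s on the diagonal, up to permutation), solve by back-substitution:
  V =
[[0, 0, 1],
 [1, 0, 0],
 [1, 1, 0]]
  V a = (-4, 1, 2)
Solving gives a = (1, 1, -4).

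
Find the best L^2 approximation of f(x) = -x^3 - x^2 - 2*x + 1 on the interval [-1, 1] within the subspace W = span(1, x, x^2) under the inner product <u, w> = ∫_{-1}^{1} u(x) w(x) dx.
g(x) = -x^2 - 13*x/5 + 1

The best approximation g ∈ W is the orthogonal projection of f onto W. Writing g = a_0 + a_1 x + a_2 x^2, the coefficients solve the normal equations G · a = b where
  G_{ij} = <φ_i, φ_j> and b_i = <f, φ_i>, with φ_0 = 1, φ_1 = x, φ_2 = x^2.
G =
  [2, 0, 2/3]
  [0, 2/3, 0]
  [2/3, 0, 2/5],
b = (4/3, -26/15, 4/15).
Solving gives a_0 = 1, a_1 = -13/5, a_2 = -1, so
  g(x) = -x^2 - 13*x/5 + 1.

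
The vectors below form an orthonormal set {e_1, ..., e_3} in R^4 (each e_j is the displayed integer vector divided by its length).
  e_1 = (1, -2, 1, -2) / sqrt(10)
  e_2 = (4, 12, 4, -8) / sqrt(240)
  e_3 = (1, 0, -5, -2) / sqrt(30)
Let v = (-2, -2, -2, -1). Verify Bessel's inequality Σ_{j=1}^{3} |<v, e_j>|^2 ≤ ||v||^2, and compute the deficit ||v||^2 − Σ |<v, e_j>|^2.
Σ |<v, e_j>|^2 = 8; ||v||^2 = 13; deficit = 5

Write each e_j = u_j / sqrt(<u_j, u_j>) where u_j is the displayed integer vector. Then <v, e_j> = <v, u_j> / sqrt(<u_j, u_j>), so |<v, e_j>|^2 = <v, u_j>^2 / <u_j, u_j>.
Coefficients: <v, e_1> = 2/sqrt(10), <v, e_2> = -32/sqrt(240), <v, e_3> = 10/sqrt(30).
Square and sum: Σ |<v, e_j>|^2 = 8.
Compute ||v||^2 = v·v = 13.
Deficit = 13 − 8 = 5 ≥ 0, confirming Bessel's inequality. (The deficit equals ||v − Σ <v,e_j> e_j||^2, the squared distance from v to span{e_j}.)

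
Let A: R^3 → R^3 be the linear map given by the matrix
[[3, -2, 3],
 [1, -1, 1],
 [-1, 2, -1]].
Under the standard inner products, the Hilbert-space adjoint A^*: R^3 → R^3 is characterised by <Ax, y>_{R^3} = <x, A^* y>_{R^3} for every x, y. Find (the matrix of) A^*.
A^* = A^T =
[[3, 1, -1],
 [-2, -1, 2],
 [3, 1, -1]]

For real matrices with standard dot products, the defining identity <Ax, y> = <x, A^* y> gives (Ax)^T y = x^T (A^*) y, i.e. x^T A^T y = x^T (A^*) y. Since this holds for all x, y, we must have A^* = A^T. Therefore
A^* =
[[3, 1, -1],
 [-2, -1, 2],
 [3, 1, -1]].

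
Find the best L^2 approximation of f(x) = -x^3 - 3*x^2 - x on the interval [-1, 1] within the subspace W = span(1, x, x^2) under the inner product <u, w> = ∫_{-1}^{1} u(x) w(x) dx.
g(x) = -3*x^2 - 8*x/5

The best approximation g ∈ W is the orthogonal projection of f onto W. Writing g = a_0 + a_1 x + a_2 x^2, the coefficients solve the normal equations G · a = b where
  G_{ij} = <φ_i, φ_j> and b_i = <f, φ_i>, with φ_0 = 1, φ_1 = x, φ_2 = x^2.
G =
  [2, 0, 2/3]
  [0, 2/3, 0]
  [2/3, 0, 2/5],
b = (-2, -16/15, -6/5).
Solving gives a_0 = 0, a_1 = -8/5, a_2 = -3, so
  g(x) = -3*x^2 - 8*x/5.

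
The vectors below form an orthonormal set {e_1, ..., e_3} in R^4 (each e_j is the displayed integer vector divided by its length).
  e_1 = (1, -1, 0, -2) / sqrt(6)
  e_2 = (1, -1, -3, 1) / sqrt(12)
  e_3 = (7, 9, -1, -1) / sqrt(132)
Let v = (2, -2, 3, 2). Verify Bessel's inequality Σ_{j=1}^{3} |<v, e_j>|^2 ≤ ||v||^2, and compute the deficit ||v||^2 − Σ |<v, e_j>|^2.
Σ |<v, e_j>|^2 = 15/11; ||v||^2 = 21; deficit = 216/11

Write each e_j = u_j / sqrt(<u_j, u_j>) where u_j is the displayed integer vector. Then <v, e_j> = <v, u_j> / sqrt(<u_j, u_j>), so |<v, e_j>|^2 = <v, u_j>^2 / <u_j, u_j>.
Coefficients: <v, e_1> = 0/sqrt(6), <v, e_2> = -3/sqrt(12), <v, e_3> = -9/sqrt(132).
Square and sum: Σ |<v, e_j>|^2 = 15/11.
Compute ||v||^2 = v·v = 21.
Deficit = 21 − 15/11 = 216/11 ≥ 0, confirming Bessel's inequality. (The deficit equals ||v − Σ <v,e_j> e_j||^2, the squared distance from v to span{e_j}.)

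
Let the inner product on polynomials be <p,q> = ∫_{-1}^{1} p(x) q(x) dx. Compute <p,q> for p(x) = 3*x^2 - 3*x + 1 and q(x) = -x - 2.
<p,q> = -6

Expand the product: p(x)·q(x) = -3*x^3 - 3*x^2 + 5*x - 2.
∫_{-1}^{1} of each monomial x^k gives [2/(k+1) if k even, 0 if k odd]. Integrating term-by-term (or equivalently evaluating the antiderivative F(x) = -3*x^4/4 - x^3 + 5*x^2/2 - 2*x at the endpoints):
  F(1) − F(−1) = -5/4 − (19/4) = -6.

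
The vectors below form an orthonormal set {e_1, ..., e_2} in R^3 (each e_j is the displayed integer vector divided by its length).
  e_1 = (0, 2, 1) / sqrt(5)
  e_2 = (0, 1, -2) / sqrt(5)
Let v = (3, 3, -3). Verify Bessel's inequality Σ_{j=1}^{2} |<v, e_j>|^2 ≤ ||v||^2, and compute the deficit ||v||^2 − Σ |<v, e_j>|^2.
Σ |<v, e_j>|^2 = 18; ||v||^2 = 27; deficit = 9

Write each e_j = u_j / sqrt(<u_j, u_j>) where u_j is the displayed integer vector. Then <v, e_j> = <v, u_j> / sqrt(<u_j, u_j>), so |<v, e_j>|^2 = <v, u_j>^2 / <u_j, u_j>.
Coefficients: <v, e_1> = 3/sqrt(5), <v, e_2> = 9/sqrt(5).
Square and sum: Σ |<v, e_j>|^2 = 18.
Compute ||v||^2 = v·v = 27.
Deficit = 27 − 18 = 9 ≥ 0, confirming Bessel's inequality. (The deficit equals ||v − Σ <v,e_j> e_j||^2, the squared distance from v to span{e_j}.)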